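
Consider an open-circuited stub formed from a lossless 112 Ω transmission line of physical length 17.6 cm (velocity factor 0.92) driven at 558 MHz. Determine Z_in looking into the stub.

Z_in ≈ +j87.8 Ω

λ = v/f = 0.92·c / 558 MHz = 0.495 m
βl = 2π·l/λ = 2π × 0.356 = 128°
tan(βl) = -1.28
For an open-circuited stub, Z_in = −jZ_0·cot(βl) = −jZ_0/tan(βl)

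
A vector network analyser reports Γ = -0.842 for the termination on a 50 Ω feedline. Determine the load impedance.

Z_L ≈ 4.29 Ω

Z_L = Z_0·(1 + Γ)/(1 − Γ) = 50·(0.158)/(1.84)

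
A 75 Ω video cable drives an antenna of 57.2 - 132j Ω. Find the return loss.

RL ≈ 2.94 dB

Γ = (-17.8 − j132)/(132.2 − j132), |Γ| = 0.713
RL = −20·log₁₀|Γ| = −20·log₁₀(0.713)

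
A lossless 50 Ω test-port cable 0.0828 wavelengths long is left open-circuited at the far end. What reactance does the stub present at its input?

X_in ≈ -87.3 Ω (capacitive)

βl = 2π × 0.0828 = 29.8°
tan(βl) = 0.573
For an open-circuited stub, Z_in = −jZ_0·cot(βl) = −jZ_0/tan(βl)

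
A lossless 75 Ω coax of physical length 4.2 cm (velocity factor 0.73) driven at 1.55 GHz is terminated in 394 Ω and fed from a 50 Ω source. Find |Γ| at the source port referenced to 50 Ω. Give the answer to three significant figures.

|Γ| ≈ 0.591

λ = v/f = 0.73·c / 1.55 GHz = 0.141 m
βl = 2π·l/λ = 2π × 0.297 = 107°
tan(βl) = -3.27
Z_in = Z_0·(Z_L + jZ_0·tanβl)/(Z_0 + jZ_L·tanβl) = 15.6 + j22 Ω
Γ_s = (Z_in − Z_s)/(Z_in + Z_s) = (-34.4 + j22)/(65.6 + j22), |Γ_s| = 0.591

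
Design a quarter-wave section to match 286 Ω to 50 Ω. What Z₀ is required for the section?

Z_qwt ≈ 120 Ω

Z_qwt = √(Z_0·R_L) = √(50 × 286) = √14300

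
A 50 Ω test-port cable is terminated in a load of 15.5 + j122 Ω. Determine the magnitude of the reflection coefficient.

|Γ| ≈ 0.916

Γ = (Z_L − Z_0)/(Z_L + Z_0) = (-34.5 + j122)/(65.5 + j122)
|Γ| = 127/138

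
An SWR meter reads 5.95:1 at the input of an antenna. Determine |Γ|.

|Γ| ≈ 0.712

|Γ| = (S − 1)/(S + 1) = (5.95 − 1)/(5.95 + 1) = 4.95/6.95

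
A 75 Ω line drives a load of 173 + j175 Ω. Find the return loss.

RL ≈ 3.6 dB

Γ = (98 + j175)/(248 + j175), |Γ| = 0.661
RL = −20·log₁₀|Γ| = −20·log₁₀(0.661)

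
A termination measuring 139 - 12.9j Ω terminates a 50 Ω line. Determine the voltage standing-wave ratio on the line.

VSWR ≈ 2.81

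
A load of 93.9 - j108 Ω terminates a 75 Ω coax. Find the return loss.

RL ≈ 5.24 dB

Γ = (18.9 − j108)/(168.9 − j108), |Γ| = 0.547
RL = −20·log₁₀|Γ| = −20·log₁₀(0.547)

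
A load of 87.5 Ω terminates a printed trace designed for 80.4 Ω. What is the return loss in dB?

Γ = (87.5 − 80.4)/(87.5 + 80.4) = 0.0423
RL = −20·log₁₀|Γ| = −20·log₁₀(0.0423)

RL ≈ 27.5 dB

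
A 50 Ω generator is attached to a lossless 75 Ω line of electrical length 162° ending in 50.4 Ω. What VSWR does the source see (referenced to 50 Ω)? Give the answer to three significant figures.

VSWR ≈ 1.29

tan(βl) = -0.325
Z_in = Z_0·(Z_L + jZ_0·tanβl)/(Z_0 + jZ_L·tanβl) = 53.2 − j12.8 Ω
Γ_s = (Z_in − Z_s)/(Z_in + Z_s) = (3.19 − j12.8)/(103 − j12.8), |Γ_s| = 0.126
VSWR = (1 + |Γ_s|)/(1 − |Γ_s|)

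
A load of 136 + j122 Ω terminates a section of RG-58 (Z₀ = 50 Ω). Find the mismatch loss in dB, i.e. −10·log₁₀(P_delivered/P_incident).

mismatch loss ≈ 2.6 dB

Γ = (86 + j122)/(186 + j122), |Γ| = 0.671
|Γ|² = 0.45, so P_del/P_inc = 1 − |Γ|² = 0.55
ML = −10·log₁₀(1 − |Γ|²)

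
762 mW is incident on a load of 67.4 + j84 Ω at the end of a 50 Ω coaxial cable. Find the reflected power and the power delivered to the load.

P_reflected ≈ 269 mW; P_delivered ≈ 493 mW

|Γ| = |(17.4 + j84)/(117.4 + j84)| = 0.594
|Γ|² = 0.353
P_refl = |Γ|²·P_inc = 269 mW, P_del = (1 − |Γ|²)·P_inc = 493 mW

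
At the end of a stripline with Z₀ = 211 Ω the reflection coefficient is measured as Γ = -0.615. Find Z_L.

Z_L = Z_0·(1 + Γ)/(1 − Γ) = 211·(0.385)/(1.61)

Z_L ≈ 50.3 Ω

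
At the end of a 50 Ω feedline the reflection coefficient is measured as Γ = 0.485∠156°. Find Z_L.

Z_L ≈ 18 + j9.3 Ω

Z_L = Z_0·(1 + Γ)/(1 − Γ) = 50·(0.557 + j0.197)/(1.44 − j0.197)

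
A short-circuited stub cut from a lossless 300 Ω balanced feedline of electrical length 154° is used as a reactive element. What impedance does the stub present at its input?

Z_in ≈ −j146 Ω

tan(βl) = -0.488
For a short-circuited stub, Z_in = jZ_0·tan(βl)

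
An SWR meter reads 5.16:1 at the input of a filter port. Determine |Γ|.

|Γ| = (S − 1)/(S + 1) = (5.16 − 1)/(5.16 + 1) = 4.16/6.16

|Γ| ≈ 0.675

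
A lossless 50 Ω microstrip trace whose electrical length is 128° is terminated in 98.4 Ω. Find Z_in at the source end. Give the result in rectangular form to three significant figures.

Z_in ≈ 35.3 + j25 Ω

tan(βl) = tan(128°) = -1.28
Z_in = Z_0·(Z_L + jZ_0·tanβl)/(Z_0 + jZ_L·tanβl)
     = 50·(98.4 − j64)/(50 − j126)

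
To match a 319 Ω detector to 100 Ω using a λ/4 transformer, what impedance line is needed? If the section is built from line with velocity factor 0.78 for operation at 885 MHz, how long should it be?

Z_qwt = √(Z_0·R_L) = √(100 × 319) = √31900
λ = 0.78·c/f = 0.264 m, so l = λ/4 = 0.0661 m

Z_qwt ≈ 179 Ω; length ≈ 6.61 cm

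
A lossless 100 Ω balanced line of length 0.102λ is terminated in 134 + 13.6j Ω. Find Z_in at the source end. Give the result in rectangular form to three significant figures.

Z_in ≈ 115 − j30.3 Ω

βl = 2π × 0.102 = 36.7°
tan(βl) = tan(36.7°) = 0.746
Z_in = Z_0·(Z_L + jZ_0·tanβl)/(Z_0 + jZ_L·tanβl)
     = 100·(134 + j88.2)/(89.9 + j100)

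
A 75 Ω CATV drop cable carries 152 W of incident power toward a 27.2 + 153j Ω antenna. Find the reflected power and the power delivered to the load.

P_reflected ≈ 115 W; P_delivered ≈ 36.6 W

|Γ| = |(-47.8 + j153)/(102.2 + j153)| = 0.871
|Γ|² = 0.759
P_refl = |Γ|²·P_inc = 115 W, P_del = (1 − |Γ|²)·P_inc = 36.6 W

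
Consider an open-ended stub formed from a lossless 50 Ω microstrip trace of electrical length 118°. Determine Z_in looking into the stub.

tan(βl) = -1.88
For an open-ended stub, Z_in = −jZ_0·cot(βl) = −jZ_0/tan(βl)

Z_in ≈ +j26.6 Ω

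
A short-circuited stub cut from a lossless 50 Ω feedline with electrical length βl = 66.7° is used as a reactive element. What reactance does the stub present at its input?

X_in ≈ 116 Ω (inductive)

tan(βl) = 2.32
For a short-circuited stub, Z_in = jZ_0·tan(βl)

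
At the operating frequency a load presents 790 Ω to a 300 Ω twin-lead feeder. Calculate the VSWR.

For a purely resistive load, VSWR = R_L/Z_0 or Z_0/R_L (whichever > 1) = 790/300

VSWR ≈ 2.63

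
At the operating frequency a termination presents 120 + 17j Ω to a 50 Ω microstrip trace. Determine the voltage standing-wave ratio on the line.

VSWR ≈ 2.46

Γ = (Z_L − Z_0)/(Z_L + Z_0) = (70 + j17)/(170 + j17)
|Γ| = 72/171 = 0.422
VSWR = (1 + |Γ|)/(1 − |Γ|) = 1.42/0.578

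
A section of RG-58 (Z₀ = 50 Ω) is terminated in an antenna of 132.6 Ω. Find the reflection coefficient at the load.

Γ = 0.452

Γ = (Z_L − Z_0)/(Z_L + Z_0) = (132.6 − 50)/(132.6 + 50) = 82.6/182.6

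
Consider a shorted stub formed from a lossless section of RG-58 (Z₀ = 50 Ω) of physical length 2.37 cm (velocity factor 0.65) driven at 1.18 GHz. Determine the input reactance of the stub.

X_in ≈ 63.2 Ω (inductive)

λ = v/f = 0.65·c / 1.18 GHz = 0.165 m
βl = 2π·l/λ = 2π × 0.143 = 51.6°
tan(βl) = 1.26
For a shorted stub, Z_in = jZ_0·tan(βl)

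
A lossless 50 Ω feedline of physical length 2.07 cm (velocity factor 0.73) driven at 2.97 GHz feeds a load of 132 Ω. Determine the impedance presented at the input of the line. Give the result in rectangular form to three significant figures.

λ = v/f = 0.73·c / 2.97 GHz = 0.0737 m
βl = 2π·l/λ = 2π × 0.281 = 101°
tan(βl) = tan(101°) = -5.12
Z_in = Z_0·(Z_L + jZ_0·tanβl)/(Z_0 + jZ_L·tanβl)
     = 50·(132 − j256)/(50 − j675)

Z_in ≈ 19.6 + j8.33 Ω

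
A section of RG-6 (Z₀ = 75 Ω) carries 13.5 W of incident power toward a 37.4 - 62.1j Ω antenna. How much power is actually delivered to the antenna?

P_delivered ≈ 9.19 W

|Γ| = |(-37.6 − j62.1)/(112.4 − j62.1)| = 0.565
|Γ|² = 0.32
P_refl = |Γ|²·P_inc = 4.31 W, P_del = (1 − |Γ|²)·P_inc = 9.19 W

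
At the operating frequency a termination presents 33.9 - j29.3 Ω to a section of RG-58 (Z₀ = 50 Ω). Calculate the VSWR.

Γ = (Z_L − Z_0)/(Z_L + Z_0) = (-16.1 − j29.3)/(83.9 − j29.3)
|Γ| = 33.4/88.9 = 0.376
VSWR = (1 + |Γ|)/(1 − |Γ|) = 1.38/0.624

VSWR ≈ 2.21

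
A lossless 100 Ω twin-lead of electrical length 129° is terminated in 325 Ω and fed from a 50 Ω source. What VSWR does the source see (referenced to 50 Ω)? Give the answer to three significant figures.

tan(βl) = -1.23
Z_in = Z_0·(Z_L + jZ_0·tanβl)/(Z_0 + jZ_L·tanβl) = 48 + j69 Ω
Γ_s = (Z_in − Z_s)/(Z_in + Z_s) = (-2.03 + j69)/(98 + j69), |Γ_s| = 0.576
VSWR = (1 + |Γ_s|)/(1 − |Γ_s|)

VSWR ≈ 3.72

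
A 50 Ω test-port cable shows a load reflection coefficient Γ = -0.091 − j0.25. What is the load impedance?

Z_L = Z_0·(1 + Γ)/(1 − Γ) = 50·(0.909 − j0.25)/(1.09 + j0.25)

Z_L ≈ 37.1 − j20 Ω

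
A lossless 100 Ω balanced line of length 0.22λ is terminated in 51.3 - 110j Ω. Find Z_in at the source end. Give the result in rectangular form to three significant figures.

Z_in ≈ 27.6 + j50.3 Ω

βl = 2π × 0.22 = 79.2°
tan(βl) = tan(79.2°) = 5.24
Z_in = Z_0·(Z_L + jZ_0·tanβl)/(Z_0 + jZ_L·tanβl)
     = 100·(51.3 + j414)/(677 + j269)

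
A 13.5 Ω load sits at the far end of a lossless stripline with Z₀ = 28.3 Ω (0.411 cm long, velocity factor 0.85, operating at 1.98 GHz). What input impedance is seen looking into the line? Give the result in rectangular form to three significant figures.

λ = v/f = 0.85·c / 1.98 GHz = 0.129 m
βl = 2π·l/λ = 2π × 0.0319 = 11.5°
tan(βl) = tan(11.5°) = 0.203
Z_in = Z_0·(Z_L + jZ_0·tanβl)/(Z_0 + jZ_L·tanβl)
     = 28.3·(13.5 + j5.75)/(28.3 + j2.74)

Z_in ≈ 13.9 + j4.4 Ω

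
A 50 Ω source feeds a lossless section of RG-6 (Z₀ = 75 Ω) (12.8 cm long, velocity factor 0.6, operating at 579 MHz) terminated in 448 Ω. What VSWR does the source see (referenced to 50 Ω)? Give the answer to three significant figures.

VSWR ≈ 7.6

λ = v/f = 0.6·c / 579 MHz = 0.311 m
βl = 2π·l/λ = 2π × 0.412 = 148°
tan(βl) = -0.619
Z_in = Z_0·(Z_L + jZ_0·tanβl)/(Z_0 + jZ_L·tanβl) = 42.2 + j110 Ω
Γ_s = (Z_in − Z_s)/(Z_in + Z_s) = (-7.8 + j110)/(92.2 + j110), |Γ_s| = 0.767
VSWR = (1 + |Γ_s|)/(1 − |Γ_s|)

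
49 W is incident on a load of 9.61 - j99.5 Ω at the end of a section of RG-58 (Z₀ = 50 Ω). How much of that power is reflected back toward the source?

P_reflected ≈ 42 W

|Γ| = |(-40.39 − j99.5)/(59.61 − j99.5)| = 0.926
|Γ|² = 0.857
P_refl = |Γ|²·P_inc = 42 W, P_del = (1 − |Γ|²)·P_inc = 7 W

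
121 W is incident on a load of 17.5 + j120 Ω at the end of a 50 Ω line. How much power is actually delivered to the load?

|Γ| = |(-32.5 + j120)/(67.5 + j120)| = 0.903
|Γ|² = 0.815
P_refl = |Γ|²·P_inc = 98.7 W, P_del = (1 − |Γ|²)·P_inc = 22.3 W

P_delivered ≈ 22.3 W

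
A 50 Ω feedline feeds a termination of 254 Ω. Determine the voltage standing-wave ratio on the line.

Γ = (254 − 50)/(254 + 50) = 0.671
VSWR = (1 + 0.671)/(1 − 0.671)

VSWR ≈ 5.08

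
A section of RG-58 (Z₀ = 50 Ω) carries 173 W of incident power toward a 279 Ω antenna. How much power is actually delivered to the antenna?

P_delivered ≈ 89.2 W

Γ = (279 − 50)/(279 + 50) = 0.696
|Γ|² = 0.484
P_refl = |Γ|²·P_inc = 83.8 W, P_del = (1 − |Γ|²)·P_inc = 89.2 W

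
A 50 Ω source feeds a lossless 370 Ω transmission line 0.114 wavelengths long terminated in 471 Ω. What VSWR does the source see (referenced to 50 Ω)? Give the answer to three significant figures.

VSWR ≈ 7.87

βl = 2π × 0.114 = 41°
tan(βl) = 0.871
Z_in = Z_0·(Z_L + jZ_0·tanβl)/(Z_0 + jZ_L·tanβl) = 372 − j89.7 Ω
Γ_s = (Z_in − Z_s)/(Z_in + Z_s) = (322 − j89.7)/(422 − j89.7), |Γ_s| = 0.775
VSWR = (1 + |Γ_s|)/(1 − |Γ_s|)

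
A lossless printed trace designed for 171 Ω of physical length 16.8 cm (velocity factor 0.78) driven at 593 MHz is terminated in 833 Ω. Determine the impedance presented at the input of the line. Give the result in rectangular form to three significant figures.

Z_in ≈ 149 + j279 Ω

λ = v/f = 0.78·c / 593 MHz = 0.395 m
βl = 2π·l/λ = 2π × 0.426 = 153°
tan(βl) = tan(153°) = -0.504
Z_in = Z_0·(Z_L + jZ_0·tanβl)/(Z_0 + jZ_L·tanβl)
     = 171·(833 − j86.1)/(171 − j420)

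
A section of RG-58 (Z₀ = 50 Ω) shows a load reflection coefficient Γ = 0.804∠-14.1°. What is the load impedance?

Z_L ≈ 204 − j225 Ω

Z_L = Z_0·(1 + Γ)/(1 − Γ) = 50·(1.78 − j0.196)/(0.22 + j0.196)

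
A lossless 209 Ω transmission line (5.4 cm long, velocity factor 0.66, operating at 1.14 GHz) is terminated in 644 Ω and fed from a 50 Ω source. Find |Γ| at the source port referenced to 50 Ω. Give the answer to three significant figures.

λ = v/f = 0.66·c / 1.14 GHz = 0.174 m
βl = 2π·l/λ = 2π × 0.311 = 112°
tan(βl) = -2.48
Z_in = Z_0·(Z_L + jZ_0·tanβl)/(Z_0 + jZ_L·tanβl) = 77.5 + j74 Ω
Γ_s = (Z_in − Z_s)/(Z_in + Z_s) = (27.5 + j74)/(127 + j74), |Γ_s| = 0.536

|Γ| ≈ 0.536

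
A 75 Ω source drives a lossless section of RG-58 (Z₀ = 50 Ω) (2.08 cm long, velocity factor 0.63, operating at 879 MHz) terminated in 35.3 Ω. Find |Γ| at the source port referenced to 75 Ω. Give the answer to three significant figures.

|Γ| ≈ 0.302

λ = v/f = 0.63·c / 879 MHz = 0.215 m
βl = 2π·l/λ = 2π × 0.0967 = 34.8°
tan(βl) = 0.696
Z_in = Z_0·(Z_L + jZ_0·tanβl)/(Z_0 + jZ_L·tanβl) = 42.2 + j14.1 Ω
Γ_s = (Z_in − Z_s)/(Z_in + Z_s) = (-32.8 + j14.1)/(117 + j14.1), |Γ_s| = 0.302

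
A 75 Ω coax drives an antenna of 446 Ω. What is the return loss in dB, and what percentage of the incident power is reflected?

Γ = (446 − 75)/(446 + 75) = 0.712
RL = −20·log₁₀(0.712) = 2.95 dB
P_refl/P_inc = |Γ|² = 0.507

RL ≈ 2.95 dB; 50.7% of incident power reflected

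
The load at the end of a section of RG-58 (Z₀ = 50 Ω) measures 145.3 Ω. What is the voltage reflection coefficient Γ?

Γ = 0.488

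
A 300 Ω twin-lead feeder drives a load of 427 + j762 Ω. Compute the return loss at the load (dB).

Γ = (127 + j762)/(727 + j762), |Γ| = 0.734
RL = −20·log₁₀|Γ| = −20·log₁₀(0.734)

RL ≈ 2.69 dB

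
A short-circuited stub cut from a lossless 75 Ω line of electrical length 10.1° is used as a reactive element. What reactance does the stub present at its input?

tan(βl) = 0.178
For a short-circuited stub, Z_in = jZ_0·tan(βl)

X_in ≈ 13.4 Ω (inductive)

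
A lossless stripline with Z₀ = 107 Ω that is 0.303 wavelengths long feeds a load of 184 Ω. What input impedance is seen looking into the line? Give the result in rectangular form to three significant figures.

Z_in ≈ 67 + j23.5 Ω

βl = 2π × 0.303 = 109°
tan(βl) = tan(109°) = -2.89
Z_in = Z_0·(Z_L + jZ_0·tanβl)/(Z_0 + jZ_L·tanβl)
     = 107·(184 − j309)/(107 − j532)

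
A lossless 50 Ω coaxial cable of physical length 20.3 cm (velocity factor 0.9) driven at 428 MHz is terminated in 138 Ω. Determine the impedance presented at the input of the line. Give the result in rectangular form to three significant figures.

λ = v/f = 0.9·c / 428 MHz = 0.631 m
βl = 2π·l/λ = 2π × 0.322 = 116°
tan(βl) = tan(116°) = -2.06
Z_in = Z_0·(Z_L + jZ_0·tanβl)/(Z_0 + jZ_L·tanβl)
     = 50·(138 − j103)/(50 − j285)

Z_in ≈ 21.7 + j20.4 Ω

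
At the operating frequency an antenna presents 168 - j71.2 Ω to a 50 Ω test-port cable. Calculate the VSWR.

Γ = (Z_L − Z_0)/(Z_L + Z_0) = (118 − j71.2)/(218 − j71.2)
|Γ| = 138/229 = 0.601
VSWR = (1 + |Γ|)/(1 − |Γ|) = 1.6/0.399

VSWR ≈ 4.01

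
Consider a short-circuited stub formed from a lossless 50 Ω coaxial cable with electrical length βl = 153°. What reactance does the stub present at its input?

tan(βl) = -0.51
For a short-circuited stub, Z_in = jZ_0·tan(βl)

X_in ≈ -25.5 Ω (capacitive)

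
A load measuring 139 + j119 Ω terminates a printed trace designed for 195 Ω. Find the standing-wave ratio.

Γ = (Z_L − Z_0)/(Z_L + Z_0) = (-56 + j119)/(334 + j119)
|Γ| = 132/355 = 0.371
VSWR = (1 + |Γ|)/(1 − |Γ|) = 1.37/0.629

VSWR ≈ 2.18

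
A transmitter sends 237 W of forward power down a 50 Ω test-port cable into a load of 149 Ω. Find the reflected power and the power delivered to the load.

Γ = (149 − 50)/(149 + 50) = 0.497
|Γ|² = 0.247
P_refl = |Γ|²·P_inc = 58.7 W, P_del = (1 − |Γ|²)·P_inc = 178 W

P_reflected ≈ 58.7 W; P_delivered ≈ 178 W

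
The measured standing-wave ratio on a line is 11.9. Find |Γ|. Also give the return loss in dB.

|Γ| ≈ 0.845; return loss ≈ 1.46 dB

|Γ| = (S − 1)/(S + 1) = (11.9 − 1)/(11.9 + 1) = 10.9/12.9
RL = −20·log₁₀|Γ| = −20·log₁₀(0.845)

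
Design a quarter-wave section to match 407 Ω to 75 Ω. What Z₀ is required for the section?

Z_qwt = √(Z_0·R_L) = √(75 × 407) = √30520

Z_qwt ≈ 175 Ω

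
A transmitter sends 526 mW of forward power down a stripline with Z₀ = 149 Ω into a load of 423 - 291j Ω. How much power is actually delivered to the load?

|Γ| = |(274 − j291)/(572 − j291)| = 0.623
|Γ|² = 0.388
P_refl = |Γ|²·P_inc = 204 mW, P_del = (1 − |Γ|²)·P_inc = 322 mW

P_delivered ≈ 322 mW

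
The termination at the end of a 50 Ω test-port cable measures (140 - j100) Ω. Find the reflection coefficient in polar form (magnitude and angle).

Γ ≈ 0.627 ∠ -20.3°

Γ = (Z_L − Z_0)/(Z_L + Z_0) = (90 − j100)/(190 − j100)
|Γ| = 135/215 = 0.627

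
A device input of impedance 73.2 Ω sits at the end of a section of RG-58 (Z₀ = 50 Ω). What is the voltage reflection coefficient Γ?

Γ = 0.188

Γ = (Z_L − Z_0)/(Z_L + Z_0) = (73.2 − 50)/(73.2 + 50) = 23.2/123.2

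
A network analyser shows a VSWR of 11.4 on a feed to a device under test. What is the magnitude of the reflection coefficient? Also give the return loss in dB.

|Γ| ≈ 0.839; return loss ≈ 1.53 dB

|Γ| = (S − 1)/(S + 1) = (11.4 − 1)/(11.4 + 1) = 10.4/12.4
RL = −20·log₁₀|Γ| = −20·log₁₀(0.839)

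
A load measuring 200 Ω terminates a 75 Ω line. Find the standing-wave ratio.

VSWR ≈ 2.67

Γ = (200 − 75)/(200 + 75) = 0.455
VSWR = (1 + 0.455)/(1 − 0.455)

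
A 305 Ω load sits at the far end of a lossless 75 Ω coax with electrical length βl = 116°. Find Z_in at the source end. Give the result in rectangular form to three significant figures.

tan(βl) = tan(116°) = -2.05
Z_in = Z_0·(Z_L + jZ_0·tanβl)/(Z_0 + jZ_L·tanβl)
     = 75·(305 − j154)/(75 − j625)

Z_in ≈ 22.5 + j33.9 Ω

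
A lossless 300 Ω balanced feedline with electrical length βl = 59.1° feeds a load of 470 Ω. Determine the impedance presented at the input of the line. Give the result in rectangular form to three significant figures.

Z_in ≈ 227 − j92.8 Ω

tan(βl) = tan(59.1°) = 1.67
Z_in = Z_0·(Z_L + jZ_0·tanβl)/(Z_0 + jZ_L·tanβl)
     = 300·(470 + j501)/(300 + j785)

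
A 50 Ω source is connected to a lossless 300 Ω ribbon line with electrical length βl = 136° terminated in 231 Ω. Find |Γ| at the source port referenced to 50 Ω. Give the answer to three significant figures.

|Γ| ≈ 0.721

tan(βl) = -0.966
Z_in = Z_0·(Z_L + jZ_0·tanβl)/(Z_0 + jZ_L·tanβl) = 287 − j75.9 Ω
Γ_s = (Z_in − Z_s)/(Z_in + Z_s) = (237 − j75.9)/(337 − j75.9), |Γ_s| = 0.721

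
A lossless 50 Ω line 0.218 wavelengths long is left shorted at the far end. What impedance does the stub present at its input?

βl = 2π × 0.218 = 78.5°
tan(βl) = 4.91
For a shorted stub, Z_in = jZ_0·tan(βl)

Z_in ≈ +j245 Ω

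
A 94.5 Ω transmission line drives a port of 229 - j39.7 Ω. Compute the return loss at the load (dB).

Γ = (134.5 − j39.7)/(323.5 − j39.7), |Γ| = 0.43
RL = −20·log₁₀|Γ| = −20·log₁₀(0.43)

RL ≈ 7.33 dB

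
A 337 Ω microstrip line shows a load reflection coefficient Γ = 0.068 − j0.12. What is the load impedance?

Z_L ≈ 374 − j91.6 Ω

Z_L = Z_0·(1 + Γ)/(1 − Γ) = 337·(1.07 − j0.12)/(0.932 + j0.12)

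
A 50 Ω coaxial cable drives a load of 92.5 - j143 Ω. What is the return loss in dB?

Γ = (42.5 − j143)/(142.5 − j143), |Γ| = 0.739
RL = −20·log₁₀|Γ| = −20·log₁₀(0.739)

RL ≈ 2.63 dB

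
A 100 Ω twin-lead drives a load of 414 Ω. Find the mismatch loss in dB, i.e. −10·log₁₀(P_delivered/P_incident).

Γ = (414 − 100)/(414 + 100) = 0.611
|Γ|² = 0.373, so P_del/P_inc = 1 − |Γ|² = 0.627
ML = −10·log₁₀(1 − |Γ|²)

mismatch loss ≈ 2.03 dB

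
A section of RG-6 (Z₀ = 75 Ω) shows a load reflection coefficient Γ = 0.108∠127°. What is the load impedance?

Z_L ≈ 64.9 + j11.3 Ω

Z_L = Z_0·(1 + Γ)/(1 − Γ) = 75·(0.935 + j0.0863)/(1.06 − j0.0863)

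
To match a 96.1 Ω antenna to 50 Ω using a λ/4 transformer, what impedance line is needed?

Z_qwt ≈ 69.3 Ω

Z_qwt = √(Z_0·R_L) = √(50 × 96.1) = √4805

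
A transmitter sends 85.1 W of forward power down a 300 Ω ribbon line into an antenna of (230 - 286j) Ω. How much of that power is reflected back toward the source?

P_reflected ≈ 20.3 W

|Γ| = |(-70 − j286)/(530 − j286)| = 0.489
|Γ|² = 0.239
P_refl = |Γ|²·P_inc = 20.3 W, P_del = (1 − |Γ|²)·P_inc = 64.8 W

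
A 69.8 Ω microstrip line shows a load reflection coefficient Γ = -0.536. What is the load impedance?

Z_L ≈ 21.1 Ω

Z_L = Z_0·(1 + Γ)/(1 − Γ) = 69.8·(0.464)/(1.54)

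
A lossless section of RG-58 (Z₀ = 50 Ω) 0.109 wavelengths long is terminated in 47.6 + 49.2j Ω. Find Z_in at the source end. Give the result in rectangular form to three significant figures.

Z_in ≈ 123 − j30.1 Ω

βl = 2π × 0.109 = 39.2°
tan(βl) = tan(39.2°) = 0.817
Z_in = Z_0·(Z_L + jZ_0·tanβl)/(Z_0 + jZ_L·tanβl)
     = 50·(47.6 + j90)/(9.82 + j38.9)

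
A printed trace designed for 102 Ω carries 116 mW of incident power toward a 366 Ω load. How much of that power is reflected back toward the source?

Γ = (366 − 102)/(366 + 102) = 0.564
|Γ|² = 0.318
P_refl = |Γ|²·P_inc = 36.9 mW, P_del = (1 − |Γ|²)·P_inc = 79.1 mW

P_reflected ≈ 36.9 mW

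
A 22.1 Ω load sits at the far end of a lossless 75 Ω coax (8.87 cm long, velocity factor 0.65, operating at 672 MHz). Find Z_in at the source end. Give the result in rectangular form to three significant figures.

λ = v/f = 0.65·c / 672 MHz = 0.29 m
βl = 2π·l/λ = 2π × 0.306 = 110°
tan(βl) = tan(110°) = -2.74
Z_in = Z_0·(Z_L + jZ_0·tanβl)/(Z_0 + jZ_L·tanβl)
     = 75·(22.1 − j206)/(75 − j60.6)

Z_in ≈ 114 − j114 Ω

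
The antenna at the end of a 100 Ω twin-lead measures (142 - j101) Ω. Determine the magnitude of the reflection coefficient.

|Γ| ≈ 0.417

Γ = (Z_L − Z_0)/(Z_L + Z_0) = (42 − j101)/(242 − j101)
|Γ| = 109/262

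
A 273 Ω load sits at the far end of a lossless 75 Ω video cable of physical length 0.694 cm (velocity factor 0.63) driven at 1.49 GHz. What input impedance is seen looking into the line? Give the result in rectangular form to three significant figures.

λ = v/f = 0.63·c / 1.49 GHz = 0.127 m
βl = 2π·l/λ = 2π × 0.0547 = 19.7°
tan(βl) = tan(19.7°) = 0.358
Z_in = Z_0·(Z_L + jZ_0·tanβl)/(Z_0 + jZ_L·tanβl)
     = 75·(273 + j26.8)/(75 + j97.7)

Z_in ≈ 114 − j122 Ω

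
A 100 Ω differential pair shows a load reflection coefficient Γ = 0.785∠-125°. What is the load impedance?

Z_L ≈ 15.2 − j51.1 Ω

Z_L = Z_0·(1 + Γ)/(1 − Γ) = 100·(0.55 − j0.643)/(1.45 + j0.643)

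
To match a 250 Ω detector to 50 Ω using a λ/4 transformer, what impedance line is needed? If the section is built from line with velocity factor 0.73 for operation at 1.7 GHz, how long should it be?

Z_qwt = √(Z_0·R_L) = √(50 × 250) = √12500
λ = 0.73·c/f = 0.129 m, so l = λ/4 = 0.0322 m

Z_qwt ≈ 112 Ω; length ≈ 3.22 cm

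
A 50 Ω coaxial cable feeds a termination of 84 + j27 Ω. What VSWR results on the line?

VSWR ≈ 1.93

Γ = (Z_L − Z_0)/(Z_L + Z_0) = (34 + j27)/(134 + j27)
|Γ| = 43.4/137 = 0.318
VSWR = (1 + |Γ|)/(1 − |Γ|) = 1.32/0.682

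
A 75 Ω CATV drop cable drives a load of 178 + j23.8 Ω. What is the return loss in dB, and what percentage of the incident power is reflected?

Γ = (103 + j23.8)/(253 + j23.8), |Γ| = 0.416
RL = −20·log₁₀(0.416) = 7.62 dB
P_refl/P_inc = |Γ|² = 0.173

RL ≈ 7.62 dB; 17.3% of incident power reflected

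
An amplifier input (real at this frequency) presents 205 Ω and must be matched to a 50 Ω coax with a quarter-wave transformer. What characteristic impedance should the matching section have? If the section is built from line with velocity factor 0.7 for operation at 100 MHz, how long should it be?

Z_qwt = √(Z_0·R_L) = √(50 × 205) = √10250
λ = 0.7·c/f = 2.1 m, so l = λ/4 = 0.525 m

Z_qwt ≈ 101 Ω; length ≈ 52.5 cm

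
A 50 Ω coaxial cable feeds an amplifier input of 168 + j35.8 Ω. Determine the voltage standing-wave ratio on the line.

VSWR ≈ 3.53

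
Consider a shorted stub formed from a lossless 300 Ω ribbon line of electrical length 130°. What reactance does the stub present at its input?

X_in ≈ -358 Ω (capacitive)

tan(βl) = -1.19
For a shorted stub, Z_in = jZ_0·tan(βl)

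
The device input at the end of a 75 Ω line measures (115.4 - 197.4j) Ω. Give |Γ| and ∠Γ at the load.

Γ ≈ 0.735 ∠ -32.4°

Γ = (Z_L − Z_0)/(Z_L + Z_0) = (40.4 − j197.4)/(190.4 − j197.4)
|Γ| = 201/274 = 0.735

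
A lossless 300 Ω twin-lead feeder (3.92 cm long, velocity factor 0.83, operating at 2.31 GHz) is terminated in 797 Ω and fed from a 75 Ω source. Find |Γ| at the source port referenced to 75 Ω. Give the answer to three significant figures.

|Γ| ≈ 0.7

λ = v/f = 0.83·c / 2.31 GHz = 0.108 m
βl = 2π·l/λ = 2π × 0.364 = 131°
tan(βl) = -1.15
Z_in = Z_0·(Z_L + jZ_0·tanβl)/(Z_0 + jZ_L·tanβl) = 179 + j202 Ω
Γ_s = (Z_in − Z_s)/(Z_in + Z_s) = (104 + j202)/(254 + j202), |Γ_s| = 0.7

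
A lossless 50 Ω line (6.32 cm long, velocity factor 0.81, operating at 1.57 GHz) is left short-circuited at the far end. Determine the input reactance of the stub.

λ = v/f = 0.81·c / 1.57 GHz = 0.155 m
βl = 2π·l/λ = 2π × 0.408 = 147°
tan(βl) = -0.649
For a short-circuited stub, Z_in = jZ_0·tan(βl)

X_in ≈ -32.5 Ω (capacitive)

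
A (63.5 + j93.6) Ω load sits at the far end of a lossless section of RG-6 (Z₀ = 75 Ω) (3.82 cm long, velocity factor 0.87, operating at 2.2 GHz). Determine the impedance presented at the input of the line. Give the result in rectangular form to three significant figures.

λ = v/f = 0.87·c / 2.2 GHz = 0.119 m
βl = 2π·l/λ = 2π × 0.322 = 116°
tan(βl) = tan(116°) = -2.06
Z_in = Z_0·(Z_L + jZ_0·tanβl)/(Z_0 + jZ_L·tanβl)
     = 75·(63.5 − j60.7)/(268 − j131)

Z_in ≈ 21.1 − j6.73 Ω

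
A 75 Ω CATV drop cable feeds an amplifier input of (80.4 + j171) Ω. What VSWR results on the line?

VSWR ≈ 6.7

Γ = (Z_L − Z_0)/(Z_L + Z_0) = (5.4 + j171)/(155.4 + j171)
|Γ| = 171/231 = 0.74
VSWR = (1 + |Γ|)/(1 − |Γ|) = 1.74/0.26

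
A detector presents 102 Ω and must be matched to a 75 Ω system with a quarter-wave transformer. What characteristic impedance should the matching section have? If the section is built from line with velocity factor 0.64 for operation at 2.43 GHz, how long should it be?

Z_qwt = √(Z_0·R_L) = √(75 × 102) = √7650
λ = 0.64·c/f = 0.079 m, so l = λ/4 = 0.0198 m

Z_qwt ≈ 87.5 Ω; length ≈ 1.98 cm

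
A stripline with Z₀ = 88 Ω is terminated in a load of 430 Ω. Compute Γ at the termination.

Γ = 0.66

Γ = (Z_L − Z_0)/(Z_L + Z_0) = (430 − 88)/(430 + 88) = 342/518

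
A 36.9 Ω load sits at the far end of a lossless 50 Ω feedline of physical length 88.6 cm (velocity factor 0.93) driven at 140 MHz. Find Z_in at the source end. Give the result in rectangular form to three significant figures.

Z_in ≈ 39 − j7.71 Ω

λ = v/f = 0.93·c / 140 MHz = 1.99 m
βl = 2π·l/λ = 2π × 0.445 = 160°
tan(βl) = tan(160°) = -0.363
Z_in = Z_0·(Z_L + jZ_0·tanβl)/(Z_0 + jZ_L·tanβl)
     = 50·(36.9 − j18.1)/(50 − j13.4)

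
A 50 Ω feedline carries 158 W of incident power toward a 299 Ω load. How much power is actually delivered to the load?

Γ = (299 − 50)/(299 + 50) = 0.713
|Γ|² = 0.509
P_refl = |Γ|²·P_inc = 80.4 W, P_del = (1 − |Γ|²)·P_inc = 77.6 W

P_delivered ≈ 77.6 W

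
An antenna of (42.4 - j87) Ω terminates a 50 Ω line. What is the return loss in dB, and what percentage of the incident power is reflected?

RL ≈ 3.25 dB; 47.4% of incident power reflected

Γ = (-7.6 − j87)/(92.4 − j87), |Γ| = 0.688
RL = −20·log₁₀(0.688) = 3.25 dB
P_refl/P_inc = |Γ|² = 0.474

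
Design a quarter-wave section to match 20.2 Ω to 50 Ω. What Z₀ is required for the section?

Z_qwt = √(Z_0·R_L) = √(50 × 20.2) = √1010

Z_qwt ≈ 31.8 Ω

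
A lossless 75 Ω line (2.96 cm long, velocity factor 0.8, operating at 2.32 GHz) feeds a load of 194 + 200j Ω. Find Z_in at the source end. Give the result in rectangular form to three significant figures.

λ = v/f = 0.8·c / 2.32 GHz = 0.103 m
βl = 2π·l/λ = 2π × 0.286 = 103°
tan(βl) = tan(103°) = -4.33
Z_in = Z_0·(Z_L + jZ_0·tanβl)/(Z_0 + jZ_L·tanβl)
     = 75·(194 − j125)/(941 − j840)

Z_in ≈ 13.5 + j2.15 Ω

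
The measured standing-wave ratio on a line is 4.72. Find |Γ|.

|Γ| ≈ 0.65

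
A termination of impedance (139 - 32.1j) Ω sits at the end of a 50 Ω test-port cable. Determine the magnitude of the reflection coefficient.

|Γ| ≈ 0.494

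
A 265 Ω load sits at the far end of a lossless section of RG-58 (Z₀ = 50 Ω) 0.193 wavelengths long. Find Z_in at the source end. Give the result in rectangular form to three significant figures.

βl = 2π × 0.193 = 69.5°
tan(βl) = tan(69.5°) = 2.67
Z_in = Z_0·(Z_L + jZ_0·tanβl)/(Z_0 + jZ_L·tanβl)
     = 50·(265 + j134)/(50 + j708)

Z_in ≈ 10.7 − j18 Ω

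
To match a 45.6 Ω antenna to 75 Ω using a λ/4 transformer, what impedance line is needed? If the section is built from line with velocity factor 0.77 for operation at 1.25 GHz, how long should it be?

Z_qwt ≈ 58.5 Ω; length ≈ 4.62 cm

Z_qwt = √(Z_0·R_L) = √(75 × 45.6) = √3420
λ = 0.77·c/f = 0.185 m, so l = λ/4 = 0.0462 m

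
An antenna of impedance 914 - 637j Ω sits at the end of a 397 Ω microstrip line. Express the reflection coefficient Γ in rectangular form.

Γ = (Z_L − Z_0)/(Z_L + Z_0) = (517 − j637)/(1311 − j637)

Γ ≈ 0.51 − j0.238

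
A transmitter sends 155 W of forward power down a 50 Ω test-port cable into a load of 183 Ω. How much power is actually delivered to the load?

P_delivered ≈ 104 W

Γ = (183 − 50)/(183 + 50) = 0.571
|Γ|² = 0.326
P_refl = |Γ|²·P_inc = 50.5 W, P_del = (1 − |Γ|²)·P_inc = 104 W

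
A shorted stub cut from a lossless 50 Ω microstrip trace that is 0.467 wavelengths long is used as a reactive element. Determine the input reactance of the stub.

X_in ≈ -10.5 Ω (capacitive)

βl = 2π × 0.467 = 168°
tan(βl) = -0.21
For a shorted stub, Z_in = jZ_0·tan(βl)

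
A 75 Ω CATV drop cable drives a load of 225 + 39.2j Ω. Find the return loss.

RL ≈ 5.81 dB

Γ = (150 + j39.2)/(300 + j39.2), |Γ| = 0.512
RL = −20·log₁₀|Γ| = −20·log₁₀(0.512)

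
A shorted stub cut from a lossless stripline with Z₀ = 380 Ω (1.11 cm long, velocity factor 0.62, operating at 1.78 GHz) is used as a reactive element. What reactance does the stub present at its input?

λ = v/f = 0.62·c / 1.78 GHz = 0.104 m
βl = 2π·l/λ = 2π × 0.106 = 38.2°
tan(βl) = 0.788
For a shorted stub, Z_in = jZ_0·tan(βl)

X_in ≈ 299 Ω (inductive)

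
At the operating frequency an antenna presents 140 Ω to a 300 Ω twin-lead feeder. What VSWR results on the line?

Γ = (140 − 300)/(140 + 300) = -0.364
VSWR = (1 + 0.364)/(1 − 0.364)

VSWR ≈ 2.14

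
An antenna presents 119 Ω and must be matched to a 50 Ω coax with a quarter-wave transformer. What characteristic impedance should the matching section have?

Z_qwt = √(Z_0·R_L) = √(50 × 119) = √5950

Z_qwt ≈ 77.1 Ω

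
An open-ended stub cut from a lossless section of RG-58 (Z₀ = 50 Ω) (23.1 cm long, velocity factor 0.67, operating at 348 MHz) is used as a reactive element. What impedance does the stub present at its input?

Z_in ≈ +j68.8 Ω

λ = v/f = 0.67·c / 348 MHz = 0.578 m
βl = 2π·l/λ = 2π × 0.4 = 144°
tan(βl) = -0.727
For an open-ended stub, Z_in = −jZ_0·cot(βl) = −jZ_0/tan(βl)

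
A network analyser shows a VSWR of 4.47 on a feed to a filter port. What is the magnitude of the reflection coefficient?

|Γ| ≈ 0.634

|Γ| = (S − 1)/(S + 1) = (4.47 − 1)/(4.47 + 1) = 3.47/5.47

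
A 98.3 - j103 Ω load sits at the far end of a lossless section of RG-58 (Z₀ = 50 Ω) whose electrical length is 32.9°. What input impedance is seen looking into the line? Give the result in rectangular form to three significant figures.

Z_in ≈ 19.8 − j41.1 Ω

tan(βl) = tan(32.9°) = 0.647
Z_in = Z_0·(Z_L + jZ_0·tanβl)/(Z_0 + jZ_L·tanβl)
     = 50·(98.3 − j70.7)/(117 + j63.6)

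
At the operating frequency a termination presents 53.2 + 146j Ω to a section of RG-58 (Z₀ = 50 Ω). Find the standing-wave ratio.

VSWR ≈ 9.92

Γ = (Z_L − Z_0)/(Z_L + Z_0) = (3.2 + j146)/(103.2 + j146)
|Γ| = 146/179 = 0.817
VSWR = (1 + |Γ|)/(1 − |Γ|) = 1.82/0.183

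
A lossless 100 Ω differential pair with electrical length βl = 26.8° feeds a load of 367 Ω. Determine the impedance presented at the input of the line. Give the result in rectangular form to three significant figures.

tan(βl) = tan(26.8°) = 0.505
Z_in = Z_0·(Z_L + jZ_0·tanβl)/(Z_0 + jZ_L·tanβl)
     = 100·(367 + j50.5)/(100 + j185)

Z_in ≈ 104 − j142 Ω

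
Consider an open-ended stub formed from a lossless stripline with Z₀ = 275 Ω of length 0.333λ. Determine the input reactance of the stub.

X_in ≈ 158 Ω (inductive)

βl = 2π × 0.333 = 120°
tan(βl) = -1.74
For an open-ended stub, Z_in = −jZ_0·cot(βl) = −jZ_0/tan(βl)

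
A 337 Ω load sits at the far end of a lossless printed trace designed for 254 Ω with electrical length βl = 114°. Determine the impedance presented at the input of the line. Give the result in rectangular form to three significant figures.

Z_in ≈ 206 + j43.9 Ω

tan(βl) = tan(114°) = -2.25
Z_in = Z_0·(Z_L + jZ_0·tanβl)/(Z_0 + jZ_L·tanβl)
     = 254·(337 − j570)/(254 − j757)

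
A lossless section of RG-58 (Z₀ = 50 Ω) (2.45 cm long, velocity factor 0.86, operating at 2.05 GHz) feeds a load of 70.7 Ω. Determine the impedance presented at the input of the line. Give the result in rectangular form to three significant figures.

λ = v/f = 0.86·c / 2.05 GHz = 0.126 m
βl = 2π·l/λ = 2π × 0.195 = 70.1°
tan(βl) = tan(70.1°) = 2.76
Z_in = Z_0·(Z_L + jZ_0·tanβl)/(Z_0 + jZ_L·tanβl)
     = 50·(70.7 + j138)/(50 + j195)

Z_in ≈ 37.5 − j8.5 Ω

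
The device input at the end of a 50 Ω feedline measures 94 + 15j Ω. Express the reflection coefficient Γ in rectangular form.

Γ = (Z_L − Z_0)/(Z_L + Z_0) = (44 + j15)/(144 + j15)

Γ ≈ 0.313 + j0.0716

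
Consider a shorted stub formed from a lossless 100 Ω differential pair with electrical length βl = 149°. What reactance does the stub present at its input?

X_in ≈ -60.1 Ω (capacitive)

tan(βl) = -0.601
For a shorted stub, Z_in = jZ_0·tan(βl)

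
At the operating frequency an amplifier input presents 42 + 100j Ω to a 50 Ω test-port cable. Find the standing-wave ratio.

Γ = (Z_L − Z_0)/(Z_L + Z_0) = (-8 + j100)/(92 + j100)
|Γ| = 100/136 = 0.738
VSWR = (1 + |Γ|)/(1 − |Γ|) = 1.74/0.262

VSWR ≈ 6.64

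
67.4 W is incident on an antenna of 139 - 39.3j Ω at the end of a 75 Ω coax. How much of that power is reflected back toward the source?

P_reflected ≈ 8.03 W

|Γ| = |(64 − j39.3)/(214 − j39.3)| = 0.345
|Γ|² = 0.119
P_refl = |Γ|²·P_inc = 8.03 W, P_del = (1 − |Γ|²)·P_inc = 59.4 W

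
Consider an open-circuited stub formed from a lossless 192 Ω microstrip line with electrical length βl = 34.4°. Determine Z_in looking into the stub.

Z_in ≈ −j280 Ω

tan(βl) = 0.685
For an open-circuited stub, Z_in = −jZ_0·cot(βl) = −jZ_0/tan(βl)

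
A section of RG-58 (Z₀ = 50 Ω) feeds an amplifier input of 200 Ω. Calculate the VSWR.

VSWR ≈ 4

Γ = (200 − 50)/(200 + 50) = 0.6
VSWR = (1 + 0.6)/(1 − 0.6)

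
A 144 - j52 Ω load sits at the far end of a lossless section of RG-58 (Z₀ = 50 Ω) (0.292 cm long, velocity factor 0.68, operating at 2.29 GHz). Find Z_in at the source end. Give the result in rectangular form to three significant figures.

Z_in ≈ 81.5 − j74.4 Ω

λ = v/f = 0.68·c / 2.29 GHz = 0.0891 m
βl = 2π·l/λ = 2π × 0.0328 = 11.8°
tan(βl) = tan(11.8°) = 0.209
Z_in = Z_0·(Z_L + jZ_0·tanβl)/(Z_0 + jZ_L·tanβl)
     = 50·(144 − j41.6)/(60.9 + j30.1)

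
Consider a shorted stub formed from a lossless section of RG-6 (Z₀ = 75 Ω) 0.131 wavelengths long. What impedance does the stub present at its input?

Z_in ≈ +j80.9 Ω

βl = 2π × 0.131 = 47.2°
tan(βl) = 1.08
For a shorted stub, Z_in = jZ_0·tan(βl)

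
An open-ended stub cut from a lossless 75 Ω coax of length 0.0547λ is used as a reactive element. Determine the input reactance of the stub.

βl = 2π × 0.0547 = 19.7°
tan(βl) = 0.358
For an open-ended stub, Z_in = −jZ_0·cot(βl) = −jZ_0/tan(βl)

X_in ≈ -210 Ω (capacitive)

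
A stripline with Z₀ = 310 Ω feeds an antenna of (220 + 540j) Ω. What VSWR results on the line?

Γ = (Z_L − Z_0)/(Z_L + Z_0) = (-90 + j540)/(530 + j540)
|Γ| = 547/757 = 0.724
VSWR = (1 + |Γ|)/(1 − |Γ|) = 1.72/0.276

VSWR ≈ 6.23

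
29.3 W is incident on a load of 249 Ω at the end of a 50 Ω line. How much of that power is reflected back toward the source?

P_reflected ≈ 13 W

Γ = (249 − 50)/(249 + 50) = 0.666
|Γ|² = 0.443
P_refl = |Γ|²·P_inc = 13 W, P_del = (1 − |Γ|²)·P_inc = 16.3 W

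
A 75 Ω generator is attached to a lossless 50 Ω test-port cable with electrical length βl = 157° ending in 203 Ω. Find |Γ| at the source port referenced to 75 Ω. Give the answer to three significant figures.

|Γ| ≈ 0.53

tan(βl) = -0.424
Z_in = Z_0·(Z_L + jZ_0·tanβl)/(Z_0 + jZ_L·tanβl) = 60.3 + j82.8 Ω
Γ_s = (Z_in − Z_s)/(Z_in + Z_s) = (-14.7 + j82.8)/(135 + j82.8), |Γ_s| = 0.53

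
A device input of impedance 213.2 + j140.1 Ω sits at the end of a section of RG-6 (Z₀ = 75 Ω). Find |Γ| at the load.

|Γ| ≈ 0.614

Γ = (Z_L − Z_0)/(Z_L + Z_0) = (138.2 + j140.1)/(288.2 + j140.1)
|Γ| = 197/320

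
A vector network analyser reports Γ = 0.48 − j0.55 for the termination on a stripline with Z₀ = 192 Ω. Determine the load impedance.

Z_L ≈ 157 − j369 Ω

Z_L = Z_0·(1 + Γ)/(1 − Γ) = 192·(1.48 − j0.55)/(0.52 + j0.55)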